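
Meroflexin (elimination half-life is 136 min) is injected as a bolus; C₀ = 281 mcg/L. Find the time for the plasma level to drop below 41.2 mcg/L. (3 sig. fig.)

377 minutes

k = ln 2 / 136 = 0.005097 min⁻¹
C(t) = C₀ e^(−kt)  ⇒  t = ln(C₀/C) / k
t = ln(281/41.2) / 0.005097 = 1.920 / 0.005097 ≈ 377 minutes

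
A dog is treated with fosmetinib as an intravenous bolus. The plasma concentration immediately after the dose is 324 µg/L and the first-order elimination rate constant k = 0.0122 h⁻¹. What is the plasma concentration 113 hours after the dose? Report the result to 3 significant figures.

81.6 µg/L

C(t) = C₀ e^(−kt) = 324 × e^(−0.01220 × 113) = 324 × e^(−1.379) = 324 × 0.2519 ≈ 81.6 µg/L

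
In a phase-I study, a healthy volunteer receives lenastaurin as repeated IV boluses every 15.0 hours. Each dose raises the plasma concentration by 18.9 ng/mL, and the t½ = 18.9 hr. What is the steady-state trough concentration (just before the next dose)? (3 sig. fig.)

k = ln 2 / 18.9 = 0.03667 hr⁻¹
Fraction remaining after one interval: e^(−kτ) = e^(−0.03667 × 15.0) = 0.5769
R = 1 / (1 − 0.5769) = 2.363
Css,max = 18.9 × 2.363 = 44.67 ng/mL
Css,min = Css,max × e^(−kτ) = 44.67 × 0.5769 ≈ 25.8 ng/mL

25.8 ng/mL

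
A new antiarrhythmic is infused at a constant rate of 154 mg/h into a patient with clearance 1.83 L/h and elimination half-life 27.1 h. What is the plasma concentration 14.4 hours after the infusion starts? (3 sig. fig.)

25.9 mg/L

Css = rate / CL = 154 / 1.83 = 84.15 mg/L
k = ln 2 / 27.1 = 0.02558 h⁻¹
C(t) = Css (1 − e^(−kt)) = 84.15 × (1 − e^(−0.3683)) = 84.15 × 0.3081 ≈ 25.9 mg/L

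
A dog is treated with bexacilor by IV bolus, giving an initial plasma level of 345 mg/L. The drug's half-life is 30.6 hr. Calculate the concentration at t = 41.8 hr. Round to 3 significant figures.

k = ln 2 / 30.6 = 0.02265 hr⁻¹
41.8 hr is 1.366 half-lives, so C = 345 × (1/2)^1.366 = 345 × 0.3880 ≈ 134 mg/L

134 mg/L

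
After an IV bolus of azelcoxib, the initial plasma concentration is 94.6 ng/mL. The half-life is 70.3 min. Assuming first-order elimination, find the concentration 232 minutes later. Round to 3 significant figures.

k = ln 2 / 70.3 = 0.009860 min⁻¹
C(t) = C₀ e^(−kt) = 94.6 × e^(−0.009860 × 232) = 94.6 × e^(−2.287) = 94.6 × 0.1015 ≈ 9.60 ng/mL

9.60 ng/mL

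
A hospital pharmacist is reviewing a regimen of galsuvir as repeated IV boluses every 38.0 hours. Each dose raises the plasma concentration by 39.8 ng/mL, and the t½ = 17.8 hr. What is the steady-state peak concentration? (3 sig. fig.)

k = ln 2 / 17.8 = 0.03894 hr⁻¹
Fraction remaining after one interval: e^(−kτ) = e^(−0.03894 × 38.0) = 0.2277
R = 1 / (1 − 0.2277) = 1.295
Css,max = 39.8 × 1.295 ≈ 51.5 ng/mL

51.5 ng/mL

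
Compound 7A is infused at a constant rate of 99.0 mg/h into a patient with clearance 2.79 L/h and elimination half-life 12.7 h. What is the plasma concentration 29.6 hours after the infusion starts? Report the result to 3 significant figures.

28.4 µg/mL

Css = rate / CL = 99.0 / 2.79 = 35.48 µg/mL
k = ln 2 / 12.7 = 0.05458 h⁻¹
C(t) = Css (1 − e^(−kt)) = 35.48 × (1 − e^(−1.616)) = 35.48 × 0.8012 ≈ 28.4 µg/mL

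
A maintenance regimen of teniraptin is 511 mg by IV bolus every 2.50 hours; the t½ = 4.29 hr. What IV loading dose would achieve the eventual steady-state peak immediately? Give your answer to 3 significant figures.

k = ln 2 / 4.29 = 0.1616 hr⁻¹
Accumulation ratio R = 1 / (1 − e^(−kτ)) = 1 / (1 − e^(−0.1616×2.50)) = 1 / (1 − 0.6677) = 3.009
Loading dose = maintenance dose × R = 511 × 3.009 ≈ 1540 mg

1540 mg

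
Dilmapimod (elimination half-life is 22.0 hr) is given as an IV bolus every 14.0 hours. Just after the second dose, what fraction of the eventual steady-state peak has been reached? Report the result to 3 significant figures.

k = ln 2 / 22.0 = 0.03151 hr⁻¹
f_n = 1 − e^(−nkτ) = 1 − e^(−2 × 0.03151 × 14.0) = 1 − e^(−0.8822) = 1 − 0.4139 ≈ 0.586

0.586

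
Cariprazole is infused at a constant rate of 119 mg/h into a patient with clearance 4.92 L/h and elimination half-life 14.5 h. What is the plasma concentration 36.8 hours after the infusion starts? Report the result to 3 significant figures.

20.0 mg/L

Css = rate / CL = 119 / 4.92 = 24.19 mg/L
k = ln 2 / 14.5 = 0.04780 h⁻¹
C(t) = Css (1 − e^(−kt)) = 24.19 × (1 − e^(−1.759)) = 24.19 × 0.8278 ≈ 20.0 mg/L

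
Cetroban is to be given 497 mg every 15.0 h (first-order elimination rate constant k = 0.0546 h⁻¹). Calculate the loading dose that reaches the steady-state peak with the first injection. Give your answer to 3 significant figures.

Accumulation ratio R = 1 / (1 − e^(−kτ)) = 1 / (1 − e^(−0.05460×15.0)) = 1 / (1 − 0.4409) = 1.789
Loading dose = maintenance dose × R = 497 × 1.789 ≈ 889 mg

889 mg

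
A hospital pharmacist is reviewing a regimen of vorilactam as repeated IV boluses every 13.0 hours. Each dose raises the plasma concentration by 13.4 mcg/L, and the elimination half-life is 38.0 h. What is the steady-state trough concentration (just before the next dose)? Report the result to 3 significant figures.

50.1 mcg/L

k = ln 2 / 38.0 = 0.01824 h⁻¹
Fraction remaining after one interval: e^(−kτ) = e^(−0.01824 × 13.0) = 0.7889
R = 1 / (1 − 0.7889) = 4.737
Css,max = 13.4 × 4.737 = 63.47 mcg/L
Css,min = Css,max × e^(−kτ) = 63.47 × 0.7889 ≈ 50.1 mcg/L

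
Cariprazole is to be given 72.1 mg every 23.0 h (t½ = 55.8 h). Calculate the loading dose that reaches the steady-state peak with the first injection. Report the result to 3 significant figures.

290 mg

k = ln 2 / 55.8 = 0.01242 h⁻¹
Accumulation ratio R = 1 / (1 − e^(−kτ)) = 1 / (1 − e^(−0.01242×23.0)) = 1 / (1 − 0.7515) = 4.024
Loading dose = maintenance dose × R = 72.1 × 4.024 ≈ 290 mg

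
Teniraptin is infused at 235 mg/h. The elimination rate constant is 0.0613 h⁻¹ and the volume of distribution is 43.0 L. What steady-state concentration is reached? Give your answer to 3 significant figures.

CL = k · V = 0.0613 × 43.0 = 2.636 L/h
Css = rate / CL = 235 / 2.636 ≈ 89.2 mg/L

89.2 mg/L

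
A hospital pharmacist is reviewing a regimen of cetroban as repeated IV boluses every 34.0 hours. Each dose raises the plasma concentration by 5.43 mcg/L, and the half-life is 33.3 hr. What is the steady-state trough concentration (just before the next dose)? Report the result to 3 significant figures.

k = ln 2 / 33.3 = 0.02082 hr⁻¹
Fraction remaining after one interval: e^(−kτ) = e^(−0.02082 × 34.0) = 0.4928
R = 1 / (1 − 0.4928) = 1.971
Css,max = 5.43 × 1.971 = 10.71 mcg/L
Css,min = Css,max × e^(−kτ) = 10.71 × 0.4928 ≈ 5.28 mcg/L

5.28 mcg/L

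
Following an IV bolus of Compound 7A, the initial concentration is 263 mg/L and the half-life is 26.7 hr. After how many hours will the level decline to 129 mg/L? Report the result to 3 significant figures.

27.4 hours

k = ln 2 / 26.7 = 0.02596 hr⁻¹
C(t) = C₀ e^(−kt)  ⇒  t = ln(C₀/C) / k
t = ln(263/129) / 0.02596 = 0.7123 / 0.02596 ≈ 27.4 hours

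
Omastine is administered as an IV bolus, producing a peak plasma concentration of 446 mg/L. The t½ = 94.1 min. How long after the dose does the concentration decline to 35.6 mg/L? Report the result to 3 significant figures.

k = ln 2 / 94.1 = 0.007366 min⁻¹
C(t) = C₀ e^(−kt)  ⇒  t = ln(C₀/C) / k
t = ln(446/35.6) / 0.007366 = 2.528 / 0.007366 ≈ 343 minutes

343 minutes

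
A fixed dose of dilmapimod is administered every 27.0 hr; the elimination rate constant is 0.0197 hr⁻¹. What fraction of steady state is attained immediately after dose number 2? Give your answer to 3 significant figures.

0.655

f_n = 1 − e^(−nkτ) = 1 − e^(−2 × 0.01970 × 27.0) = 1 − e^(−1.064) = 1 − 0.3451 ≈ 0.655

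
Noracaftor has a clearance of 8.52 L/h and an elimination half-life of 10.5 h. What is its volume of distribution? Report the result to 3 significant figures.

129 L

k = ln 2 / t½ = ln 2 / 10.5 = 0.06601 h⁻¹
V = CL / k = 8.52 / 0.06601 ≈ 129 L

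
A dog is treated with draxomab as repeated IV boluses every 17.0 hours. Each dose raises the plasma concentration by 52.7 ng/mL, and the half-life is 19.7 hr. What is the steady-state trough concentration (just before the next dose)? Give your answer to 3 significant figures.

k = ln 2 / 19.7 = 0.03519 hr⁻¹
Fraction remaining after one interval: e^(−kτ) = e^(−0.03519 × 17.0) = 0.5498
R = 1 / (1 − 0.5498) = 2.221
Css,max = 52.7 × 2.221 = 117.1 ng/mL
Css,min = Css,max × e^(−kτ) = 117.1 × 0.5498 ≈ 64.4 ng/mL

64.4 ng/mL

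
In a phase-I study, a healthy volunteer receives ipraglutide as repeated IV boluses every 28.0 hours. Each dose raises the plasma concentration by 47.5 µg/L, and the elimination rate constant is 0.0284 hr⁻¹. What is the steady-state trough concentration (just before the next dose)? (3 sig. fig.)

Fraction remaining after one interval: e^(−kτ) = e^(−0.02840 × 28.0) = 0.4515
R = 1 / (1 − 0.4515) = 1.823
Css,max = 47.5 × 1.823 = 86.60 µg/L
Css,min = Css,max × e^(−kτ) = 86.60 × 0.4515 ≈ 39.1 µg/L

39.1 µg/L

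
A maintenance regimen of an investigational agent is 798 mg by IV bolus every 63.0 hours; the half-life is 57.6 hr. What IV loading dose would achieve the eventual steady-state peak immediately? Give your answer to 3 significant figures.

k = ln 2 / 57.6 = 0.01203 hr⁻¹
Accumulation ratio R = 1 / (1 − e^(−kτ)) = 1 / (1 − e^(−0.01203×63.0)) = 1 / (1 − 0.4685) = 1.882
Loading dose = maintenance dose × R = 798 × 1.882 ≈ 1500 mg

1500 mg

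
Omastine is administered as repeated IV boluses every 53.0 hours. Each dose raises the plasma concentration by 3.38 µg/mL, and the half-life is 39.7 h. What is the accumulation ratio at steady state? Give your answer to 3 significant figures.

1.66

k = ln 2 / 39.7 = 0.01746 h⁻¹
Fraction remaining after one interval: e^(−kτ) = e^(−0.01746 × 53.0) = 0.3964
R = 1 / (1 − 0.3964) = 1 / 0.6036 ≈ 1.66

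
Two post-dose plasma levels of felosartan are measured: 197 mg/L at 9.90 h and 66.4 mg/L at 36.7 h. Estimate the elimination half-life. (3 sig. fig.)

k = ln(C₁/C₂) / (t₂ − t₁) = ln(197/66.4) / (36.7 − 9.90)
  = 1.088 / 26.80 = 0.04058 h⁻¹
t½ = ln 2 / k = ln 2 / 0.04058 ≈ 17.1 hours

17.1 hours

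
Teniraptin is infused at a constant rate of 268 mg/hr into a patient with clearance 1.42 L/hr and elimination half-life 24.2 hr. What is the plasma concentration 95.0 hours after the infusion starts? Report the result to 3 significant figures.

Css = rate / CL = 268 / 1.42 = 188.7 µg/mL
k = ln 2 / 24.2 = 0.02864 hr⁻¹
C(t) = Css (1 − e^(−kt)) = 188.7 × (1 − e^(−2.721)) = 188.7 × 0.9342 ≈ 176 µg/mL

176 µg/mL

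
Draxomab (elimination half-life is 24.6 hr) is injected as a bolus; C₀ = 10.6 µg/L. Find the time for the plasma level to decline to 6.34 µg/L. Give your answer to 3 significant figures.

k = ln 2 / 24.6 = 0.02818 hr⁻¹
C(t) = C₀ e^(−kt)  ⇒  t = ln(C₀/C) / k
t = ln(10.6/6.34) / 0.02818 = 0.5140 / 0.02818 ≈ 18.2 hours

18.2 hours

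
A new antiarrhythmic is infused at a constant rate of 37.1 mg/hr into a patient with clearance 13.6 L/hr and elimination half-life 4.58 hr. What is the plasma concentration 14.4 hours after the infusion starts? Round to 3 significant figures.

2.42 µg/mL

Css = rate / CL = 37.1 / 13.6 = 2.728 µg/mL
k = ln 2 / 4.58 = 0.1513 hr⁻¹
C(t) = Css (1 − e^(−kt)) = 2.728 × (1 − e^(−2.179)) = 2.728 × 0.8869 ≈ 2.42 µg/mL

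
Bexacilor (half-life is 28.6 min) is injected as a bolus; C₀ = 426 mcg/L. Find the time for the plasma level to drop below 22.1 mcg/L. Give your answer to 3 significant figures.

122 minutes

k = ln 2 / 28.6 = 0.02424 min⁻¹
C(t) = C₀ e^(−kt)  ⇒  t = ln(C₀/C) / k
t = ln(426/22.1) / 0.02424 = 2.959 / 0.02424 ≈ 122 minutes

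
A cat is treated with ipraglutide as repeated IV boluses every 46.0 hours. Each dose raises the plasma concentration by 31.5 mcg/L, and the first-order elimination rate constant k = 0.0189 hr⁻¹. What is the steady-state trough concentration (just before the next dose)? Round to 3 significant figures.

22.7 mcg/L

Fraction remaining after one interval: e^(−kτ) = e^(−0.01890 × 46.0) = 0.4192
R = 1 / (1 − 0.4192) = 1.722
Css,max = 31.5 × 1.722 = 54.24 mcg/L
Css,min = Css,max × e^(−kτ) = 54.24 × 0.4192 ≈ 22.7 mcg/L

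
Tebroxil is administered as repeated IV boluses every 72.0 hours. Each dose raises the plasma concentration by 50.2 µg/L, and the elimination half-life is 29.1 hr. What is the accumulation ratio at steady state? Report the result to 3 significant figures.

k = ln 2 / 29.1 = 0.02382 hr⁻¹
Fraction remaining after one interval: e^(−kτ) = e^(−0.02382 × 72.0) = 0.1800
R = 1 / (1 − 0.1800) = 1 / 0.8200 ≈ 1.22

1.22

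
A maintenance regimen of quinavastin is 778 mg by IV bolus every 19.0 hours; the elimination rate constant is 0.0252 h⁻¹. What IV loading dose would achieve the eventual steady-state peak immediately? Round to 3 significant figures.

Accumulation ratio R = 1 / (1 − e^(−kτ)) = 1 / (1 − e^(−0.02520×19.0)) = 1 / (1 − 0.6195) = 2.628
Loading dose = maintenance dose × R = 778 × 2.628 ≈ 2040 mg

2040 mg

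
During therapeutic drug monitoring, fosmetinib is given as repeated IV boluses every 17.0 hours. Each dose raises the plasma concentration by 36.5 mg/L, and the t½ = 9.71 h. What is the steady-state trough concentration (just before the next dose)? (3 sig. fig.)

k = ln 2 / 9.71 = 0.07138 h⁻¹
Fraction remaining after one interval: e^(−kτ) = e^(−0.07138 × 17.0) = 0.2971
R = 1 / (1 − 0.2971) = 1.423
Css,max = 36.5 × 1.423 = 51.93 mg/L
Css,min = Css,max × e^(−kτ) = 51.93 × 0.2971 ≈ 15.4 mg/L

15.4 mg/L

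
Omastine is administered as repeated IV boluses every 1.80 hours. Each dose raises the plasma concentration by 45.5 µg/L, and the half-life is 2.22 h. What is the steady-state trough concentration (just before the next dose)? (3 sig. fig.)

k = ln 2 / 2.22 = 0.3122 h⁻¹
Fraction remaining after one interval: e^(−kτ) = e^(−0.3122 × 1.80) = 0.5701
R = 1 / (1 − 0.5701) = 2.326
Css,max = 45.5 × 2.326 = 105.8 µg/L
Css,min = Css,max × e^(−kτ) = 105.8 × 0.5701 ≈ 60.3 µg/L

60.3 µg/L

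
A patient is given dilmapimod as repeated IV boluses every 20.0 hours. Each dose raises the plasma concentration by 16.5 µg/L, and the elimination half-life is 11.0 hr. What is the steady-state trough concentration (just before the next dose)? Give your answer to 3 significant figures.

k = ln 2 / 11.0 = 0.06301 hr⁻¹
Fraction remaining after one interval: e^(−kτ) = e^(−0.06301 × 20.0) = 0.2836
R = 1 / (1 − 0.2836) = 1.396
Css,max = 16.5 × 1.396 = 23.03 µg/L
Css,min = Css,max × e^(−kτ) = 23.03 × 0.2836 ≈ 6.53 µg/L

6.53 µg/L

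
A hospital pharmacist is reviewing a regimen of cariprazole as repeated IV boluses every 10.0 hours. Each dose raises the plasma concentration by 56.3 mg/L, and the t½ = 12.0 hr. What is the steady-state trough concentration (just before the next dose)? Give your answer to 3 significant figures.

72.0 mg/L

k = ln 2 / 12.0 = 0.05776 hr⁻¹
Fraction remaining after one interval: e^(−kτ) = e^(−0.05776 × 10.0) = 0.5612
R = 1 / (1 − 0.5612) = 2.279
Css,max = 56.3 × 2.279 = 128.3 mg/L
Css,min = Css,max × e^(−kτ) = 128.3 × 0.5612 ≈ 72.0 mg/L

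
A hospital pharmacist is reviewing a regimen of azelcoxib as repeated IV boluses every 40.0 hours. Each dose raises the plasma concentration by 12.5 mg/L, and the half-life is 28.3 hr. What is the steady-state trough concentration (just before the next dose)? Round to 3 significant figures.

7.51 mg/L

k = ln 2 / 28.3 = 0.02449 hr⁻¹
Fraction remaining after one interval: e^(−kτ) = e^(−0.02449 × 40.0) = 0.3754
R = 1 / (1 − 0.3754) = 1.601
Css,max = 12.5 × 1.601 = 20.01 mg/L
Css,min = Css,max × e^(−kτ) = 20.01 × 0.3754 ≈ 7.51 mg/L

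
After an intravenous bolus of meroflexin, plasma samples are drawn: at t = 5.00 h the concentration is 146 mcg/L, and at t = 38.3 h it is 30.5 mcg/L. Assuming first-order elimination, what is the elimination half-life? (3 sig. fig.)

14.7 hours

k = ln(C₁/C₂) / (t₂ − t₁) = ln(146/30.5) / (38.3 − 5.00)
  = 1.566 / 33.30 = 0.04702 h⁻¹
t½ = ln 2 / k = ln 2 / 0.04702 ≈ 14.7 hours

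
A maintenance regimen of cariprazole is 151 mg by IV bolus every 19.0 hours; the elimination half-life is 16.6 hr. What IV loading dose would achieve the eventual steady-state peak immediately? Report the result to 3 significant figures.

276 mg

k = ln 2 / 16.6 = 0.04176 hr⁻¹
Accumulation ratio R = 1 / (1 − e^(−kτ)) = 1 / (1 − e^(−0.04176×19.0)) = 1 / (1 − 0.4523) = 1.826
Loading dose = maintenance dose × R = 151 × 1.826 ≈ 276 mg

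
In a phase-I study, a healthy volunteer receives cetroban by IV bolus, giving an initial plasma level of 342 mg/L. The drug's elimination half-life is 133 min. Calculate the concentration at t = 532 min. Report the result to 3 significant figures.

21.4 mg/L

k = ln 2 / 133 = 0.005212 min⁻¹
C(t) = C₀ e^(−kt) = 342 × e^(−0.005212 × 532) = 342 × e^(−2.773) = 342 × 0.06250 ≈ 21.4 mg/L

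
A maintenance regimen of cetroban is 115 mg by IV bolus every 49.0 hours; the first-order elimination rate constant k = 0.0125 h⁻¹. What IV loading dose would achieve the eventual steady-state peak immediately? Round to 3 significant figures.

251 mg

Accumulation ratio R = 1 / (1 − e^(−kτ)) = 1 / (1 − e^(−0.01250×49.0)) = 1 / (1 − 0.5420) = 2.183
Loading dose = maintenance dose × R = 115 × 2.183 ≈ 251 mg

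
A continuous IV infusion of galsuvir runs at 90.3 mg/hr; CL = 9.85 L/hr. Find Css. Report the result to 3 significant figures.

Css = infusion rate / CL = 90.3 / 9.85 ≈ 9.17 mg/L

9.17 mg/L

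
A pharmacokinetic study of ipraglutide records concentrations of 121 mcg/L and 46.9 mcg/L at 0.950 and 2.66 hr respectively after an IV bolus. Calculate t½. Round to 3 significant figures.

k = ln(C₁/C₂) / (t₂ − t₁) = ln(121/46.9) / (2.66 − 0.950)
  = 0.9478 / 1.710 = 0.5543 hr⁻¹
t½ = ln 2 / k = ln 2 / 0.5543 ≈ 1.25 hours

1.25 hours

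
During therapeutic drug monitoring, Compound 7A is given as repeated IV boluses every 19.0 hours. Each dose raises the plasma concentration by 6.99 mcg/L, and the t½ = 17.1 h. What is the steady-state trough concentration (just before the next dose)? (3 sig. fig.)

6.03 mcg/L

k = ln 2 / 17.1 = 0.04053 h⁻¹
Fraction remaining after one interval: e^(−kτ) = e^(−0.04053 × 19.0) = 0.4629
R = 1 / (1 − 0.4629) = 1.862
Css,max = 6.99 × 1.862 = 13.02 mcg/L
Css,min = Css,max × e^(−kτ) = 13.02 × 0.4629 ≈ 6.03 mcg/L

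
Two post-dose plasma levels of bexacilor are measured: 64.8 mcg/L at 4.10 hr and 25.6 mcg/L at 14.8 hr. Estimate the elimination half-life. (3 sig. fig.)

7.99 hours

k = ln(C₁/C₂) / (t₂ − t₁) = ln(64.8/25.6) / (14.8 − 4.10)
  = 0.9287 / 10.70 = 0.08680 hr⁻¹
t½ = ln 2 / k = ln 2 / 0.08680 ≈ 7.99 hours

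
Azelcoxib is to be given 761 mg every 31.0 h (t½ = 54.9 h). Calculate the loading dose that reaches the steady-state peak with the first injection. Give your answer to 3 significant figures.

2350 mg

k = ln 2 / 54.9 = 0.01263 h⁻¹
Accumulation ratio R = 1 / (1 − e^(−kτ)) = 1 / (1 − e^(−0.01263×31.0)) = 1 / (1 − 0.6761) = 3.087
Loading dose = maintenance dose × R = 761 × 3.087 ≈ 2350 mg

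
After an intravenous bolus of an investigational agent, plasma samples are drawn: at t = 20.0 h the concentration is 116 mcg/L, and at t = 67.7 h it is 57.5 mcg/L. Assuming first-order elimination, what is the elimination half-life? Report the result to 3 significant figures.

47.1 hours

k = ln(C₁/C₂) / (t₂ − t₁) = ln(116/57.5) / (67.7 − 20.0)
  = 0.7018 / 47.70 = 0.01471 h⁻¹
t½ = ln 2 / k = ln 2 / 0.01471 ≈ 47.1 hours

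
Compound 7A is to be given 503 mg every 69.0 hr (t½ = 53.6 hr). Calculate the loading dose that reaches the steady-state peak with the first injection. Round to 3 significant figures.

852 mg

k = ln 2 / 53.6 = 0.01293 hr⁻¹
Accumulation ratio R = 1 / (1 − e^(−kτ)) = 1 / (1 − e^(−0.01293×69.0)) = 1 / (1 − 0.4097) = 1.694
Loading dose = maintenance dose × R = 503 × 1.694 ≈ 852 mg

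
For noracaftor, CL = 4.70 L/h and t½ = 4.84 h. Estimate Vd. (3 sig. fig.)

k = ln 2 / t½ = ln 2 / 4.84 = 0.1432 h⁻¹
V = CL / k = 4.70 / 0.1432 ≈ 32.8 L

32.8 L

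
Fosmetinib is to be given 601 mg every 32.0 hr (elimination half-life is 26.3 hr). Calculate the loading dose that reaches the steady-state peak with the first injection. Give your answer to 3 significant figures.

1050 mg

k = ln 2 / 26.3 = 0.02636 hr⁻¹
Accumulation ratio R = 1 / (1 − e^(−kτ)) = 1 / (1 − e^(−0.02636×32.0)) = 1 / (1 − 0.4303) = 1.755
Loading dose = maintenance dose × R = 601 × 1.755 ≈ 1050 mg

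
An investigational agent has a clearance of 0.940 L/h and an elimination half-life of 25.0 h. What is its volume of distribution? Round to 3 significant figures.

33.9 L

k = ln 2 / t½ = ln 2 / 25.0 = 0.02773 h⁻¹
V = CL / k = 0.940 / 0.02773 ≈ 33.9 L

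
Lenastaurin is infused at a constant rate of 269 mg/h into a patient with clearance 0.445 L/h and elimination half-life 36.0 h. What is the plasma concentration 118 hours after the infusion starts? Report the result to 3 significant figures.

542 µg/mL

Css = rate / CL = 269 / 0.445 = 604.5 µg/mL
k = ln 2 / 36.0 = 0.01925 h⁻¹
C(t) = Css (1 − e^(−kt)) = 604.5 × (1 − e^(−2.272)) = 604.5 × 0.8969 ≈ 542 µg/mL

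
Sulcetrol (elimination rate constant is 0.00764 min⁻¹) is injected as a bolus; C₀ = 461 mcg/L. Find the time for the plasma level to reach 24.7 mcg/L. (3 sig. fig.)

383 minutes

C(t) = C₀ e^(−kt)  ⇒  t = ln(C₀/C) / k
t = ln(461/24.7) / 0.007640 = 2.927 / 0.007640 ≈ 383 minutes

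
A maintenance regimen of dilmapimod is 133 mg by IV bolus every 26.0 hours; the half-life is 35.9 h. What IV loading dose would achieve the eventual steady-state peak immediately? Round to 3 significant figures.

337 mg

k = ln 2 / 35.9 = 0.01931 h⁻¹
Accumulation ratio R = 1 / (1 − e^(−kτ)) = 1 / (1 − e^(−0.01931×26.0)) = 1 / (1 − 0.6053) = 2.534
Loading dose = maintenance dose × R = 133 × 2.534 ≈ 337 mg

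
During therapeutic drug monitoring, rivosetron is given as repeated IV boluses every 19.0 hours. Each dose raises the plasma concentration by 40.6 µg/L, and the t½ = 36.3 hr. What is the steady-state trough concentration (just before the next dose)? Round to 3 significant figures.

k = ln 2 / 36.3 = 0.01909 hr⁻¹
Fraction remaining after one interval: e^(−kτ) = e^(−0.01909 × 19.0) = 0.6957
R = 1 / (1 − 0.6957) = 3.286
Css,max = 40.6 × 3.286 = 133.4 µg/L
Css,min = Css,max × e^(−kτ) = 133.4 × 0.6957 ≈ 92.8 µg/L

92.8 µg/L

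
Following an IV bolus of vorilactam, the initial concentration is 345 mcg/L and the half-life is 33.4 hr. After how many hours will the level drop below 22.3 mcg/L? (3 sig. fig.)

132 hours

k = ln 2 / 33.4 = 0.02075 hr⁻¹
C(t) = C₀ e^(−kt)  ⇒  t = ln(C₀/C) / k
t = ln(345/22.3) / 0.02075 = 2.739 / 0.02075 ≈ 132 hours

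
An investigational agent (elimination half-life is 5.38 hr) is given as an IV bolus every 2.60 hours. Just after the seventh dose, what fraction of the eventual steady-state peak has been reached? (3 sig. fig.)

k = ln 2 / 5.38 = 0.1288 hr⁻¹
f_n = 1 − e^(−nkτ) = 1 − e^(−7 × 0.1288 × 2.60) = 1 − e^(−2.345) = 1 − 0.09586 ≈ 0.904

0.904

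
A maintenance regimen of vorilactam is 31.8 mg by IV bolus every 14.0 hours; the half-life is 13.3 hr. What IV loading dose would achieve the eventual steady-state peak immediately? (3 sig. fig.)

61.4 mg

k = ln 2 / 13.3 = 0.05212 hr⁻¹
Accumulation ratio R = 1 / (1 − e^(−kτ)) = 1 / (1 − e^(−0.05212×14.0)) = 1 / (1 − 0.4821) = 1.931
Loading dose = maintenance dose × R = 31.8 × 1.931 ≈ 61.4 mg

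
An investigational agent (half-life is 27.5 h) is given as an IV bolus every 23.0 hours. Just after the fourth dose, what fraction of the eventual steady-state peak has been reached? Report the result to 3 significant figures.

0.902

k = ln 2 / 27.5 = 0.02521 h⁻¹
f_n = 1 − e^(−nkτ) = 1 − e^(−4 × 0.02521 × 23.0) = 1 − e^(−2.319) = 1 − 0.09838 ≈ 0.902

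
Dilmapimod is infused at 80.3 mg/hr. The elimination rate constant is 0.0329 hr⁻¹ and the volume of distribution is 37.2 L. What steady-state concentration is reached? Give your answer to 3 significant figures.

CL = k · V = 0.0329 × 37.2 = 1.224 L/hr
Css = rate / CL = 80.3 / 1.224 ≈ 65.6 µg/mL

65.6 µg/mL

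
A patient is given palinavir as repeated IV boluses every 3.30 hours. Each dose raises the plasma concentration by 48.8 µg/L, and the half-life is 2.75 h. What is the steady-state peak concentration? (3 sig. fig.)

86.4 µg/L

k = ln 2 / 2.75 = 0.2521 h⁻¹
Fraction remaining after one interval: e^(−kτ) = e^(−0.2521 × 3.30) = 0.4353
R = 1 / (1 − 0.4353) = 1.771
Css,max = 48.8 × 1.771 ≈ 86.4 µg/L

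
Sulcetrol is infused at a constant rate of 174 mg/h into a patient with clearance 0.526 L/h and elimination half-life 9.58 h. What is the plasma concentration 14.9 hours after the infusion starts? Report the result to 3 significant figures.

218 mg/L

Css = rate / CL = 174 / 0.526 = 330.8 mg/L
k = ln 2 / 9.58 = 0.07235 h⁻¹
C(t) = Css (1 − e^(−kt)) = 330.8 × (1 − e^(−1.078)) = 330.8 × 0.6597 ≈ 218 mg/L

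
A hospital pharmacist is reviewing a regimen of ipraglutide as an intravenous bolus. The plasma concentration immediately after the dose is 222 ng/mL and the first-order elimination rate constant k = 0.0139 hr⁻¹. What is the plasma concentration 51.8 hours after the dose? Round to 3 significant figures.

108 ng/mL

C(t) = C₀ e^(−kt) = 222 × e^(−0.01390 × 51.8) = 222 × e^(−0.7200) = 222 × 0.4867 ≈ 108 ng/mL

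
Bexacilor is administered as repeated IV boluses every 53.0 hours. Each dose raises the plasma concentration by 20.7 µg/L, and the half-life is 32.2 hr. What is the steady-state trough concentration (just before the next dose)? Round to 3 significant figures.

k = ln 2 / 32.2 = 0.02153 hr⁻¹
Fraction remaining after one interval: e^(−kτ) = e^(−0.02153 × 53.0) = 0.3195
R = 1 / (1 − 0.3195) = 1.470
Css,max = 20.7 × 1.470 = 30.42 µg/L
Css,min = Css,max × e^(−kτ) = 30.42 × 0.3195 ≈ 9.72 µg/L

9.72 µg/L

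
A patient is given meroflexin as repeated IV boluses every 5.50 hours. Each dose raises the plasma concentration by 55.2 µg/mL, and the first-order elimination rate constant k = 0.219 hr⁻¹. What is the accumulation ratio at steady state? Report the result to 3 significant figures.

1.43

Fraction remaining after one interval: e^(−kτ) = e^(−0.2190 × 5.50) = 0.2998
R = 1 / (1 − 0.2998) = 1 / 0.7002 ≈ 1.43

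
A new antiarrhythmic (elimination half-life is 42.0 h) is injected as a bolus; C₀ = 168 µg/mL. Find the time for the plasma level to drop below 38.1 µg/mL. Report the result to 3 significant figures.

k = ln 2 / 42.0 = 0.01650 h⁻¹
C(t) = C₀ e^(−kt)  ⇒  t = ln(C₀/C) / k
t = ln(168/38.1) / 0.01650 = 1.484 / 0.01650 ≈ 89.9 hours

89.9 hours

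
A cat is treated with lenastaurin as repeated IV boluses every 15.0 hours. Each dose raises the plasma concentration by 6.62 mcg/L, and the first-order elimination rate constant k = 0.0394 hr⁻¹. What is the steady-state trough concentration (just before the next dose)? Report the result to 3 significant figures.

8.22 mcg/L

Fraction remaining after one interval: e^(−kτ) = e^(−0.03940 × 15.0) = 0.5538
R = 1 / (1 − 0.5538) = 2.241
Css,max = 6.62 × 2.241 = 14.84 mcg/L
Css,min = Css,max × e^(−kτ) = 14.84 × 0.5538 ≈ 8.22 mcg/L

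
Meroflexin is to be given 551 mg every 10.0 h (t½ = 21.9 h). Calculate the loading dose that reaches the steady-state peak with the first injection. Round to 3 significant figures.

2030 mg

k = ln 2 / 21.9 = 0.03165 h⁻¹
Accumulation ratio R = 1 / (1 − e^(−kτ)) = 1 / (1 − e^(−0.03165×10.0)) = 1 / (1 − 0.7287) = 3.686
Loading dose = maintenance dose × R = 551 × 3.686 ≈ 2030 mg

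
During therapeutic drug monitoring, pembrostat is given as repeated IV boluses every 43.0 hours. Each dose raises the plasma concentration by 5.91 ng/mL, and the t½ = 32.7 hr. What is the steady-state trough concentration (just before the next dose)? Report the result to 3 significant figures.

3.97 ng/mL

k = ln 2 / 32.7 = 0.02120 hr⁻¹
Fraction remaining after one interval: e^(−kτ) = e^(−0.02120 × 43.0) = 0.4019
R = 1 / (1 − 0.4019) = 1.672
Css,max = 5.91 × 1.672 = 9.882 ng/mL
Css,min = Css,max × e^(−kτ) = 9.882 × 0.4019 ≈ 3.97 ng/mL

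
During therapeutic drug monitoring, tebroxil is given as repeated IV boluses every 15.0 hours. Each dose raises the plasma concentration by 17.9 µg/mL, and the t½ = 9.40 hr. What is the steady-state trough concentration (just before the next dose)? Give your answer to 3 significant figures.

k = ln 2 / 9.40 = 0.07374 hr⁻¹
Fraction remaining after one interval: e^(−kτ) = e^(−0.07374 × 15.0) = 0.3309
R = 1 / (1 − 0.3309) = 1.494
Css,max = 17.9 × 1.494 = 26.75 µg/mL
Css,min = Css,max × e^(−kτ) = 26.75 × 0.3309 ≈ 8.85 µg/mL

8.85 µg/mL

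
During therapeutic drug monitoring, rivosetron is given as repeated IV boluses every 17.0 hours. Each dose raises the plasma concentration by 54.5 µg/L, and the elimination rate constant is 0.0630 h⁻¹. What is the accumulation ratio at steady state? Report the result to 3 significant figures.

1.52

Fraction remaining after one interval: e^(−kτ) = e^(−0.06300 × 17.0) = 0.3427
R = 1 / (1 − 0.3427) = 1 / 0.6573 ≈ 1.52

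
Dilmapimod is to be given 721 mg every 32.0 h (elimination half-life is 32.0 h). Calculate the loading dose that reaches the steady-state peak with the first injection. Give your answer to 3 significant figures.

1440 mg

k = ln 2 / 32.0 = 0.02166 h⁻¹
Accumulation ratio R = 1 / (1 − e^(−kτ)) = 1 / (1 − e^(−0.02166×32.0)) = 1 / (1 − 0.5000) = 2.000
Loading dose = maintenance dose × R = 721 × 2.000 ≈ 1440 mg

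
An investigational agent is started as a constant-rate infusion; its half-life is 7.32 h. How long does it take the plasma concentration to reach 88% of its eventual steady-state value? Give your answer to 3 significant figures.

22.4 hours

k = ln 2 / 7.32 = 0.09469 h⁻¹
f = 1 − e^(−kt)  ⇒  t = −ln(1 − f) / k
t = −ln(1 − 0.88) / 0.09469 = 2.120 / 0.09469 ≈ 22.4 hours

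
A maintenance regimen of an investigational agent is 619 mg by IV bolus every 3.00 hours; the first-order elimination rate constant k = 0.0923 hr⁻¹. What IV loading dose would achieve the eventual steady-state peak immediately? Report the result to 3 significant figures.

Accumulation ratio R = 1 / (1 − e^(−kτ)) = 1 / (1 − e^(−0.09230×3.00)) = 1 / (1 − 0.7581) = 4.134
Loading dose = maintenance dose × R = 619 × 4.134 ≈ 2560 mg

2560 mg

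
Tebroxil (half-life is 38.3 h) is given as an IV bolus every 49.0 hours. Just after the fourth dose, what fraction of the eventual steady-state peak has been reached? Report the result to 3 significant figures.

k = ln 2 / 38.3 = 0.01810 h⁻¹
f_n = 1 − e^(−nkτ) = 1 − e^(−4 × 0.01810 × 49.0) = 1 − e^(−3.547) = 1 − 0.02881 ≈ 0.971

0.971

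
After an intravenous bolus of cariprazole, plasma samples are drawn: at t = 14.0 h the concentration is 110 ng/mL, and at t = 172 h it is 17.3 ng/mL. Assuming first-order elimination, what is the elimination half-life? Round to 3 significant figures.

59.2 hours

k = ln(C₁/C₂) / (t₂ − t₁) = ln(110/17.3) / (172 − 14.0)
  = 1.850 / 158.0 = 0.01171 h⁻¹
t½ = ln 2 / k = ln 2 / 0.01171 ≈ 59.2 hours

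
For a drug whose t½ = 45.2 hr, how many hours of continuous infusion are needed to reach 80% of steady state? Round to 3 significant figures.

k = ln 2 / 45.2 = 0.01534 hr⁻¹
f = 1 − e^(−kt)  ⇒  t = −ln(1 − f) / k
t = −ln(1 − 0.8) / 0.01534 = 1.609 / 0.01534 ≈ 105 hours

105 hours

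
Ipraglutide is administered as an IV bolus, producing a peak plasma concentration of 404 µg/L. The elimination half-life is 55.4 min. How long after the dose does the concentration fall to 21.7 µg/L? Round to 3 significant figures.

k = ln 2 / 55.4 = 0.01251 min⁻¹
C(t) = C₀ e^(−kt)  ⇒  t = ln(C₀/C) / k
t = ln(404/21.7) / 0.01251 = 2.924 / 0.01251 ≈ 234 minutes

234 minutes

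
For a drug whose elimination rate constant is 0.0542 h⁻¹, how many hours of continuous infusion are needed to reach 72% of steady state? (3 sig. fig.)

f = 1 − e^(−kt)  ⇒  t = −ln(1 − f) / k
t = −ln(1 − 0.72) / 0.05420 = 1.273 / 0.05420 ≈ 23.5 hours

23.5 hours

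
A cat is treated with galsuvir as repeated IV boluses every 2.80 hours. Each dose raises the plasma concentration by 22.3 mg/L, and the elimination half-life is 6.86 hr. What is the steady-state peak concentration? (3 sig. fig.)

k = ln 2 / 6.86 = 0.1010 hr⁻¹
Fraction remaining after one interval: e^(−kτ) = e^(−0.1010 × 2.80) = 0.7536
R = 1 / (1 − 0.7536) = 4.058
Css,max = 22.3 × 4.058 ≈ 90.5 mg/L

90.5 mg/L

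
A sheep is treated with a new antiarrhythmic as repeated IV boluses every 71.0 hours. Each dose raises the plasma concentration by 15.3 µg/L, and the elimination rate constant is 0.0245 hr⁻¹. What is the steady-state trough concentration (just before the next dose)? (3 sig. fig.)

Fraction remaining after one interval: e^(−kτ) = e^(−0.02450 × 71.0) = 0.1756
R = 1 / (1 − 0.1756) = 1.213
Css,max = 15.3 × 1.213 = 18.56 µg/L
Css,min = Css,max × e^(−kτ) = 18.56 × 0.1756 ≈ 3.26 µg/L

3.26 µg/L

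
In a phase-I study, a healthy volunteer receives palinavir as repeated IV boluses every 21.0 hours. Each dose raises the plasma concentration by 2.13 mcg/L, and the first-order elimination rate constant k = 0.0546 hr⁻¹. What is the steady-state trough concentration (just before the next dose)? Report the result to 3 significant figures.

Fraction remaining after one interval: e^(−kτ) = e^(−0.05460 × 21.0) = 0.3177
R = 1 / (1 − 0.3177) = 1.466
Css,max = 2.13 × 1.466 = 3.122 mcg/L
Css,min = Css,max × e^(−kτ) = 3.122 × 0.3177 ≈ 0.992 mcg/L

0.992 mcg/L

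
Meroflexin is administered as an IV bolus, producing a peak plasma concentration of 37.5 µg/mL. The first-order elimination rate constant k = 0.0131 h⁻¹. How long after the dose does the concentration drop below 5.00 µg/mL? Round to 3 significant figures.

C(t) = C₀ e^(−kt)  ⇒  t = ln(C₀/C) / k
t = ln(37.5/5.00) / 0.01310 = 2.015 / 0.01310 ≈ 154 hours

154 hours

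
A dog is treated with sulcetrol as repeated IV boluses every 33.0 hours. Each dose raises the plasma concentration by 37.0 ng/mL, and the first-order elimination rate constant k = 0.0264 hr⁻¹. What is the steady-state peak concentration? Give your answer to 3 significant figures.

63.6 ng/mL

Fraction remaining after one interval: e^(−kτ) = e^(−0.02640 × 33.0) = 0.4184
R = 1 / (1 − 0.4184) = 1.720
Css,max = 37.0 × 1.720 ≈ 63.6 ng/mL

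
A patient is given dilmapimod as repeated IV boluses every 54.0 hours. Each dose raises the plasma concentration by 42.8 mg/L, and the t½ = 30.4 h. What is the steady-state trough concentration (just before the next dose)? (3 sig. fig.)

k = ln 2 / 30.4 = 0.02280 h⁻¹
Fraction remaining after one interval: e^(−kτ) = e^(−0.02280 × 54.0) = 0.2919
R = 1 / (1 − 0.2919) = 1.412
Css,max = 42.8 × 1.412 = 60.45 mg/L
Css,min = Css,max × e^(−kτ) = 60.45 × 0.2919 ≈ 17.6 mg/L

17.6 mg/L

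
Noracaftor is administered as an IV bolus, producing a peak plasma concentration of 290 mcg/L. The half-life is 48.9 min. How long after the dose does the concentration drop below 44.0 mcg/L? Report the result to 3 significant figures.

133 minutes

k = ln 2 / 48.9 = 0.01417 min⁻¹
C(t) = C₀ e^(−kt)  ⇒  t = ln(C₀/C) / k
t = ln(290/44.0) / 0.01417 = 1.886 / 0.01417 ≈ 133 minutes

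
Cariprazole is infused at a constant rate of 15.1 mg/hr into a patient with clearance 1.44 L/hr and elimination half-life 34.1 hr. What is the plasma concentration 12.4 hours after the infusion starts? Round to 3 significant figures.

Css = rate / CL = 15.1 / 1.44 = 10.49 µg/mL
k = ln 2 / 34.1 = 0.02033 hr⁻¹
C(t) = Css (1 − e^(−kt)) = 10.49 × (1 − e^(−0.2521)) = 10.49 × 0.2228 ≈ 2.34 µg/mL

2.34 µg/mL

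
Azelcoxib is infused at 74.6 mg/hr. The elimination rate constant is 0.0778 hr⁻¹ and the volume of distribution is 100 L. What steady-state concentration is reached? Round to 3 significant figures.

9.59 µg/mL

CL = k · V = 0.0778 × 100 = 7.780 L/hr
Css = rate / CL = 74.6 / 7.780 ≈ 9.59 µg/mL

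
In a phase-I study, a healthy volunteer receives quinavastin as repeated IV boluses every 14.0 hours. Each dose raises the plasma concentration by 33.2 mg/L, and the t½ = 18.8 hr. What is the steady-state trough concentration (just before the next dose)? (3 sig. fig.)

49.1 mg/L

k = ln 2 / 18.8 = 0.03687 hr⁻¹
Fraction remaining after one interval: e^(−kτ) = e^(−0.03687 × 14.0) = 0.5968
R = 1 / (1 − 0.5968) = 2.480
Css,max = 33.2 × 2.480 = 82.34 mg/L
Css,min = Css,max × e^(−kτ) = 82.34 × 0.5968 ≈ 49.1 mg/L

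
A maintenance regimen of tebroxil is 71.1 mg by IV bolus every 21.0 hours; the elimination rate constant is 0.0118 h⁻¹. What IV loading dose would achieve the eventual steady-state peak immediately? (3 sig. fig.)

324 mg

Accumulation ratio R = 1 / (1 − e^(−kτ)) = 1 / (1 − e^(−0.01180×21.0)) = 1 / (1 − 0.7805) = 4.556
Loading dose = maintenance dose × R = 71.1 × 4.556 ≈ 324 mg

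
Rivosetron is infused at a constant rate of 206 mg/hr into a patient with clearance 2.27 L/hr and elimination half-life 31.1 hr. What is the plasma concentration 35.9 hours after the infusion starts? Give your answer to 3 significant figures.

Css = rate / CL = 206 / 2.27 = 90.75 µg/mL
k = ln 2 / 31.1 = 0.02229 hr⁻¹
C(t) = Css (1 − e^(−kt)) = 90.75 × (1 − e^(−0.8001)) = 90.75 × 0.5507 ≈ 50.0 µg/mL

50.0 µg/mL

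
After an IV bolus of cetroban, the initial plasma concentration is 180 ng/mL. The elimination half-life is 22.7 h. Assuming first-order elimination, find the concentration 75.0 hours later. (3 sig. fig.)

k = ln 2 / 22.7 = 0.03054 h⁻¹
C(t) = C₀ e^(−kt) = 180 × e^(−0.03054 × 75.0) = 180 × e^(−2.290) = 180 × 0.1013 ≈ 18.2 ng/mL

18.2 ng/mL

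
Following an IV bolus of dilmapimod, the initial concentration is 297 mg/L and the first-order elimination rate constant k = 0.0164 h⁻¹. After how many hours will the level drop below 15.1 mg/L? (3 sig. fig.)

182 hours

C(t) = C₀ e^(−kt)  ⇒  t = ln(C₀/C) / k
t = ln(297/15.1) / 0.01640 = 2.979 / 0.01640 ≈ 182 hours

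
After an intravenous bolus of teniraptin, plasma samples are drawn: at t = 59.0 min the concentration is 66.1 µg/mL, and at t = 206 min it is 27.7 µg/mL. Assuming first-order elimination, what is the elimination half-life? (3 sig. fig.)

k = ln(C₁/C₂) / (t₂ − t₁) = ln(66.1/27.7) / (206 − 59.0)
  = 0.8697 / 147.0 = 0.005917 min⁻¹
t½ = ln 2 / k = ln 2 / 0.005917 ≈ 117 minutes

117 minutes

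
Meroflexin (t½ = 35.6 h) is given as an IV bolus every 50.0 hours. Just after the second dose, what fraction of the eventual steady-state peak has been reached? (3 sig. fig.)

k = ln 2 / 35.6 = 0.01947 h⁻¹
f_n = 1 − e^(−nkτ) = 1 − e^(−2 × 0.01947 × 50.0) = 1 − e^(−1.947) = 1 − 0.1427 ≈ 0.857

0.857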